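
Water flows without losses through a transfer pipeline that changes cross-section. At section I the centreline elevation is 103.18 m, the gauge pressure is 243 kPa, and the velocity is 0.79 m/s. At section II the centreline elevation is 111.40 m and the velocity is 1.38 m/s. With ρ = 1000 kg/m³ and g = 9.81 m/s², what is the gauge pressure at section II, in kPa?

Pressure head at I: ψ₁ = P₁/(ρg) = 243×1000 / (1000 × 9.81) = 24.77 m.
Velocity heads: v₁²/2g = 0.79²/19.62 = 0.032 m; v₂²/2g = 1.38²/19.62 = 0.097 m.
Total head H = z₁ + ψ₁ + v₁²/2g = 103.18 + 24.77 + 0.032 = 127.98 m.
ψ₂ = H − z₂ − v₂²/2g = 127.98 − 111.40 − 0.097 = 16.48 m.
P₂ = ρgψ₂ = 1000 × 9.81 × 16.48 ≈ 162 kPa.

P₂ ≈ 162 kPa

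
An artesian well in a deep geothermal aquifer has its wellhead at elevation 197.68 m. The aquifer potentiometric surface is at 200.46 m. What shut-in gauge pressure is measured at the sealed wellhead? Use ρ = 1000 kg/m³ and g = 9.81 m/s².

P ≈ 27.3 kPa

Head above the cap: Δh = 200.46 − 197.68 = 2.78 m.
P = ρgΔh = 1000 × 9.81 × 2.78 = 27272 Pa ≈ 27.3 kPa.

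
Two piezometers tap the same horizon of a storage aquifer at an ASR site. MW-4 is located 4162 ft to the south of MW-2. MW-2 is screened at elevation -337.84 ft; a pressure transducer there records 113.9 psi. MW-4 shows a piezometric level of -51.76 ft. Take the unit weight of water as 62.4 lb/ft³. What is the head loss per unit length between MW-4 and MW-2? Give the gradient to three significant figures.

i ≈ 0.00558 ft/ft

Pressure head at MW-2: ψ = 144·P/γ = 144 × 113.9 / 62.4 = 262.85 ft.
Total head at MW-2: h = z + ψ = -337.84 + 262.85 = -74.99 ft.
Total head at MW-4: h = -51.76 ft (water level in the piezometer is the total head).
Head difference: h(MW-2) − h(MW-4) = -74.99 − (-51.76) = -23.23 ft.
Hydraulic gradient: i = |Δh| / L = 23.23 / 4162 = 0.00558.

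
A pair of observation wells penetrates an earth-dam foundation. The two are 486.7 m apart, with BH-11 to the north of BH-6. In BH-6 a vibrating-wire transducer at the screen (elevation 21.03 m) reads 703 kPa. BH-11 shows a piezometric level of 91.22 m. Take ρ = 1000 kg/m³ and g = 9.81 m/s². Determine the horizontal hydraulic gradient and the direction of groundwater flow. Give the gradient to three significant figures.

i ≈ 0.00302; groundwater flows toward the north

Pressure head at BH-6: ψ = P/(ρg) = 703×1000 / (1000 × 9.81) = 71.66 m.
Total head at BH-6: h = z + ψ = 21.03 + 71.66 = 92.69 m.
Total head at BH-11: h = 91.22 m (water level in the piezometer is the total head).
Head difference: h(BH-6) − h(BH-11) = 92.69 − 91.22 = 1.47 m.
Hydraulic gradient: i = |Δh| / L = 1.47 / 486.7 = 0.00302.
Flow is from higher to lower head: from BH-6 toward BH-11, i.e. toward the north.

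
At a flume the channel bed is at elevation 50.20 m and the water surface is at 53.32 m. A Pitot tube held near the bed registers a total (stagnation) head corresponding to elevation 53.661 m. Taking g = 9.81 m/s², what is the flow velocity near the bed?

Near the bed, under hydrostatic conditions, the piezometric head (z + ψ) equals the free-surface elevation, 53.32 m.
Velocity head = total − piezometric = 53.661 − 53.32 = 0.341 m.
v = √(2g·h_v) = √(2 × 9.81 × 0.341) = 2.59 m/s.

v ≈ 2.59 m/s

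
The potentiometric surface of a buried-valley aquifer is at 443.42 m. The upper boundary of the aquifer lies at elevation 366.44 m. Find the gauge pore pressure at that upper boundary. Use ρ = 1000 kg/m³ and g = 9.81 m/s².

Pressure head at the aquifer top: ψ = h − z = 443.42 − 366.44 = 76.98 m.
P = ρgψ = 1000 × 9.81 × 76.98 = 755174 Pa ≈ 755 kPa.

P ≈ 755 kPa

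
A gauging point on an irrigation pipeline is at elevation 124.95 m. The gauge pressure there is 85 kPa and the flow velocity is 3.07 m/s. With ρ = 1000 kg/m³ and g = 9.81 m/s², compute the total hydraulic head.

h ≈ 134.09 m

Pressure head ψ = P/(ρg) = 85×1000 / (1000 × 9.81) = 8.66 m.
Velocity head = v²/(2g) = 3.07² / (2 × 9.81) = 0.480 m.
h = z + ψ + v²/(2g) = 124.95 + 8.66 + 0.480 = 134.09 m.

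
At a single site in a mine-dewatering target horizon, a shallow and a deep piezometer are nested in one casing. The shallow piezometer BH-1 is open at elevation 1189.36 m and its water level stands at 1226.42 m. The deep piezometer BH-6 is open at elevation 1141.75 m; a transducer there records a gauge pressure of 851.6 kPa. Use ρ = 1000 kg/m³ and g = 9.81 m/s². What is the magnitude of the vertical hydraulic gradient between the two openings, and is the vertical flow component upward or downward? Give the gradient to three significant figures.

Total head at BH-1: h = 1226.42 m (water level in the standpipe).
Pressure head at BH-6: ψ = P/(ρg) = 851.6×1000 / (1000 × 9.81) = 86.81 m.
Total head at BH-6: h = z + ψ = 1141.75 + 86.81 = 1228.56 m.
Δh = h(BH-1) − h(BH-6) = 1226.42 − 1228.56 = -2.14 m.
Vertical separation Δz = 1189.36 − 1141.75 = 47.61 m.
|i_v| = |Δh| / Δz = 2.14 / 47.61 = 0.0449.
Head is higher in the deep piezometer, so vertical flow is upward (discharge condition).

|i_v| ≈ 0.0449; vertical flow is upward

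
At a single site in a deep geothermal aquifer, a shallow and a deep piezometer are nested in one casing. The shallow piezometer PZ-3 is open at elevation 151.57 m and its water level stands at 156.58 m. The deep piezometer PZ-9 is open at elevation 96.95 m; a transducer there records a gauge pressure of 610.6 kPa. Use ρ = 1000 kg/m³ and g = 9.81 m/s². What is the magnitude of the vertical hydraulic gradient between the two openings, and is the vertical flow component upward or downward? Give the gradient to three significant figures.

Total head at PZ-3: h = 156.58 m (water level in the standpipe).
Pressure head at PZ-9: ψ = P/(ρg) = 610.6×1000 / (1000 × 9.81) = 62.24 m.
Total head at PZ-9: h = z + ψ = 96.95 + 62.24 = 159.19 m.
Δh = h(PZ-3) − h(PZ-9) = 156.58 − 159.19 = -2.61 m.
Vertical separation Δz = 151.57 − 96.95 = 54.62 m.
|i_v| = |Δh| / Δz = 2.61 / 54.62 = 0.0478.
Head is higher in the deep piezometer, so vertical flow is upward (discharge condition).

|i_v| ≈ 0.0478; vertical flow is upward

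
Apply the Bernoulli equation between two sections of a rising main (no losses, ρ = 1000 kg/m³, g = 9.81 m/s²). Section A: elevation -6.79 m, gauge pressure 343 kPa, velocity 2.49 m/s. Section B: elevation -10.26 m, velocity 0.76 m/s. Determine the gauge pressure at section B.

P₂ ≈ 380 kPa

Pressure head at A: ψ₁ = P₁/(ρg) = 343×1000 / (1000 × 9.81) = 34.96 m.
Velocity heads: v₁²/2g = 2.49²/19.62 = 0.316 m; v₂²/2g = 0.76²/19.62 = 0.029 m.
Total head H = z₁ + ψ₁ + v₁²/2g = -6.79 + 34.96 + 0.316 = 28.49 m.
ψ₂ = H − z₂ − v₂²/2g = 28.49 − (-10.26) − 0.029 = 38.72 m.
P₂ = ρgψ₂ = 1000 × 9.81 × 38.72 ≈ 380 kPa.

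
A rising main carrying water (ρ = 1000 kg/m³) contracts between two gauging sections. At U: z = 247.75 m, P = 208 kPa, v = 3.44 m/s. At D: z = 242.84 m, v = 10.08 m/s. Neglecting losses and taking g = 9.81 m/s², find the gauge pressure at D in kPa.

Pressure head at U: ψ₁ = P₁/(ρg) = 208×1000 / (1000 × 9.81) = 21.20 m.
Velocity heads: v₁²/2g = 3.44²/19.62 = 0.603 m; v₂²/2g = 10.08²/19.62 = 5.179 m.
Total head H = z₁ + ψ₁ + v₁²/2g = 247.75 + 21.20 + 0.603 = 269.55 m.
ψ₂ = H − z₂ − v₂²/2g = 269.55 − 242.84 − 5.179 = 21.53 m.
P₂ = ρgψ₂ = 1000 × 9.81 × 21.53 ≈ 211 kPa.

P₂ ≈ 211 kPa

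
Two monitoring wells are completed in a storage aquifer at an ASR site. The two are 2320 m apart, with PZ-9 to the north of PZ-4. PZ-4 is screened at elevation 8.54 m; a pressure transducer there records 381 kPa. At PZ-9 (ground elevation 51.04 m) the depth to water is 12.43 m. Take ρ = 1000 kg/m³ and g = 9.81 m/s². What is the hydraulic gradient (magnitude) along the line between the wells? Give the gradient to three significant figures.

Pressure head at PZ-4: ψ = P/(ρg) = 381×1000 / (1000 × 9.81) = 38.84 m.
Total head at PZ-4: h = z + ψ = 8.54 + 38.84 = 47.38 m.
Total head at PZ-9: h = 51.04 − 12.43 = 38.61 m.
Head difference: h(PZ-4) − h(PZ-9) = 47.38 − 38.61 = 8.77 m.
Hydraulic gradient: i = |Δh| / L = 8.77 / 2320 = 0.00378.

i ≈ 0.00378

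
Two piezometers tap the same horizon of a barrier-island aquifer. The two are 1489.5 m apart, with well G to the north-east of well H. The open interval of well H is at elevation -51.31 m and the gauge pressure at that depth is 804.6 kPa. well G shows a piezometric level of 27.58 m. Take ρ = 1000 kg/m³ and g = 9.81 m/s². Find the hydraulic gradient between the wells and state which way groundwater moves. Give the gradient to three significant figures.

Pressure head at well H: ψ = P/(ρg) = 804.6×1000 / (1000 × 9.81) = 82.02 m.
Total head at well H: h = z + ψ = -51.31 + 82.02 = 30.71 m.
Total head at well G: h = 27.58 m (water level in the piezometer is the total head).
Head difference: h(well H) − h(well G) = 30.71 − 27.58 = 3.13 m.
Hydraulic gradient: i = |Δh| / L = 3.13 / 1489.5 = 0.00210.
Flow is from higher to lower head: from well H toward well G, i.e. toward the north-east.

i ≈ 0.00210; groundwater flows toward the north-east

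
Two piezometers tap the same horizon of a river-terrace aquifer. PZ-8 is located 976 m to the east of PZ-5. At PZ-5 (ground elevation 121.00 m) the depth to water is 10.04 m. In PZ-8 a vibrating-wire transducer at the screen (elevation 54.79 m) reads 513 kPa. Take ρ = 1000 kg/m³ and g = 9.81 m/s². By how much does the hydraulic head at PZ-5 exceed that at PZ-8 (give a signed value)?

Δh ≈ 3.88 m

Total head at PZ-5: h = 121.00 − 10.04 = 110.96 m.
Pressure head at PZ-8: ψ = P/(ρg) = 513×1000 / (1000 × 9.81) = 52.29 m.
Total head at PZ-8: h = z + ψ = 54.79 + 52.29 = 107.08 m.
Head difference: h(PZ-5) − h(PZ-8) = 110.96 − 107.08 = 3.88 m.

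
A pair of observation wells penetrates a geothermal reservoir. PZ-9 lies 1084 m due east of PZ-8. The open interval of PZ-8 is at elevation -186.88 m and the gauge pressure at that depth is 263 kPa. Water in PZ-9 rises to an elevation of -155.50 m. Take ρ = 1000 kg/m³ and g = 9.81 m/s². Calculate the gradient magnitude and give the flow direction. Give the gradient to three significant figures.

i ≈ 0.00422; groundwater flows toward the west

Pressure head at PZ-8: ψ = P/(ρg) = 263×1000 / (1000 × 9.81) = 26.81 m.
Total head at PZ-8: h = z + ψ = -186.88 + 26.81 = -160.07 m.
Total head at PZ-9: h = -155.50 m (water level in the piezometer is the total head).
Head difference: h(PZ-8) − h(PZ-9) = -160.07 − (-155.50) = -4.57 m.
Hydraulic gradient: i = |Δh| / L = 4.57 / 1084 = 0.00422.
Flow is from higher to lower head: from PZ-9 toward PZ-8, i.e. toward the west.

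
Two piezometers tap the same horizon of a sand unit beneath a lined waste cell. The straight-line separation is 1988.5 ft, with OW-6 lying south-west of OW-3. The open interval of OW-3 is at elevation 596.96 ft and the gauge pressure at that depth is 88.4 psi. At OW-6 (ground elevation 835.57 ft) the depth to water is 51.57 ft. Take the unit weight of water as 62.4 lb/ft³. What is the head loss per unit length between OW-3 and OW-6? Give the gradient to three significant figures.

Pressure head at OW-3: ψ = 144·P/γ = 144 × 88.4 / 62.4 = 204.00 ft.
Total head at OW-3: h = z + ψ = 596.96 + 204.00 = 800.96 ft.
Total head at OW-6: h = 835.57 − 51.57 = 784.00 ft.
Head difference: h(OW-3) − h(OW-6) = 800.96 − 784.00 = 16.96 ft.
Hydraulic gradient: i = |Δh| / L = 16.96 / 1988.5 = 0.00853.

i ≈ 0.00853 ft/ft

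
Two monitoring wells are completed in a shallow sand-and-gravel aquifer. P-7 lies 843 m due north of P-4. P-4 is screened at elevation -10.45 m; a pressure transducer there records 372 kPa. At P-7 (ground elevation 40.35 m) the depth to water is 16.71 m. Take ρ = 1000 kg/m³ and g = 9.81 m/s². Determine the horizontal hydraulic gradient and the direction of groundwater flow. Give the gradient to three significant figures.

Pressure head at P-4: ψ = P/(ρg) = 372×1000 / (1000 × 9.81) = 37.92 m.
Total head at P-4: h = z + ψ = -10.45 + 37.92 = 27.47 m.
Total head at P-7: h = 40.35 − 16.71 = 23.64 m.
Head difference: h(P-4) − h(P-7) = 27.47 − 23.64 = 3.83 m.
Hydraulic gradient: i = |Δh| / L = 3.83 / 843 = 0.00454.
Flow is from higher to lower head: from P-4 toward P-7, i.e. toward the north.

i ≈ 0.00454; groundwater flows toward the north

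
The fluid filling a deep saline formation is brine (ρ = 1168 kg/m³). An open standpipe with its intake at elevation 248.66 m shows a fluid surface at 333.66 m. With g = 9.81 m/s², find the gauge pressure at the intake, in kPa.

Pressure head ψ = h − z = 333.66 − 248.66 = 85.00 m.
P = ρgψ = 1168 × 9.81 × 85.00 = 973937 Pa ≈ 974 kPa.

P ≈ 974 kPa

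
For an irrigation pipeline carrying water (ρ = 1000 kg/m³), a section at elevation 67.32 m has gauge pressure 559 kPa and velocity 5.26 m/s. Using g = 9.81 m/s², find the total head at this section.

h ≈ 125.71 m

Pressure head ψ = P/(ρg) = 559×1000 / (1000 × 9.81) = 56.98 m.
Velocity head = v²/(2g) = 5.26² / (2 × 9.81) = 1.410 m.
h = z + ψ + v²/(2g) = 67.32 + 56.98 + 1.410 = 125.71 m.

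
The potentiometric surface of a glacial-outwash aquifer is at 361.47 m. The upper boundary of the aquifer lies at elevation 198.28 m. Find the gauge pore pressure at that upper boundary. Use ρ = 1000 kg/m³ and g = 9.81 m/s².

Pressure head at the aquifer top: ψ = h − z = 361.47 − 198.28 = 163.19 m.
P = ρgψ = 1000 × 9.81 × 163.19 = 1600894 Pa ≈ 1600 kPa.

P ≈ 1600 kPa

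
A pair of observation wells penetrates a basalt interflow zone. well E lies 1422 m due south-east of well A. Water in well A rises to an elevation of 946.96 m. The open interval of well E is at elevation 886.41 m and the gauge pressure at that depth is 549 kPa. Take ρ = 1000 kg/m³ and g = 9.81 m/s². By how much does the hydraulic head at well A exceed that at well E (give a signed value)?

Δh ≈ 4.59 m

Total head at well A: h = 946.96 m (water level in the piezometer is the total head).
Pressure head at well E: ψ = P/(ρg) = 549×1000 / (1000 × 9.81) = 55.96 m.
Total head at well E: h = z + ψ = 886.41 + 55.96 = 942.37 m.
Head difference: h(well A) − h(well E) = 946.96 − 942.37 = 4.59 m.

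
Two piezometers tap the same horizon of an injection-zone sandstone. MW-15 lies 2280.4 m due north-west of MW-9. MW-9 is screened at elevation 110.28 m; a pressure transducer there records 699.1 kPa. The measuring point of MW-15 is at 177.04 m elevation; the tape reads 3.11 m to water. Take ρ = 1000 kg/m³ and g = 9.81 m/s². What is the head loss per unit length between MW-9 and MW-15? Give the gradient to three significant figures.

i ≈ 0.00334 m/m

Pressure head at MW-9: ψ = P/(ρg) = 699.1×1000 / (1000 × 9.81) = 71.26 m.
Total head at MW-9: h = z + ψ = 110.28 + 71.26 = 181.54 m.
Total head at MW-15: h = 177.04 − 3.11 = 173.93 m.
Head difference: h(MW-9) − h(MW-15) = 181.54 − 173.93 = 7.61 m.
Hydraulic gradient: i = |Δh| / L = 7.61 / 2280.4 = 0.00334.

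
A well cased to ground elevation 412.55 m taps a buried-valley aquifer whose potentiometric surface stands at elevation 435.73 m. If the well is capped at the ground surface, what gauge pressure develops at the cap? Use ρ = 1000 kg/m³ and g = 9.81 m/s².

P ≈ 227 kPa

Head above the cap: Δh = 435.73 − 412.55 = 23.18 m.
P = ρgΔh = 1000 × 9.81 × 23.18 = 227396 Pa ≈ 227 kPa.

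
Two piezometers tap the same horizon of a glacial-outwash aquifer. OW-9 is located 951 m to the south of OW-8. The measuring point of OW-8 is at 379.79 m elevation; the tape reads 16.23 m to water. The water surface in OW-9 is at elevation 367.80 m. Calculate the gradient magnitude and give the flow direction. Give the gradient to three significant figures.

Total head at OW-8: h = 379.79 − 16.23 = 363.56 m.
Total head at OW-9: h = 367.80 m (water level in the piezometer is the total head).
Head difference: h(OW-8) − h(OW-9) = 363.56 − 367.80 = -4.24 m.
Hydraulic gradient: i = |Δh| / L = 4.24 / 951 = 0.00446.
Flow is from higher to lower head: from OW-9 toward OW-8, i.e. toward the north.

i ≈ 0.00446; groundwater flows toward the north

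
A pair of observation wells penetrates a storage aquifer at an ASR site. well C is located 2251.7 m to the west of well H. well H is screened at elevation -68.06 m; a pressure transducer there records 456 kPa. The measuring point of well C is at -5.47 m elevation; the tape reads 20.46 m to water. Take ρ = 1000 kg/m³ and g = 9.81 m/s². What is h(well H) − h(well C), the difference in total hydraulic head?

Δh ≈ 4.35 m

Pressure head at well H: ψ = P/(ρg) = 456×1000 / (1000 × 9.81) = 46.48 m.
Total head at well H: h = z + ψ = -68.06 + 46.48 = -21.58 m.
Total head at well C: h = -5.47 − 20.46 = -25.93 m.
Head difference: h(well H) − h(well C) = -21.58 − (-25.93) = 4.35 m.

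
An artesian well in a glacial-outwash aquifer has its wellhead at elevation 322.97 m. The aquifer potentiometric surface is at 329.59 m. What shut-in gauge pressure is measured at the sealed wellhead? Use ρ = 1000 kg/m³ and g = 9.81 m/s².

Head above the cap: Δh = 329.59 − 322.97 = 6.62 m.
P = ρgΔh = 1000 × 9.81 × 6.62 = 64942 Pa ≈ 64.9 kPa.

P ≈ 64.9 kPa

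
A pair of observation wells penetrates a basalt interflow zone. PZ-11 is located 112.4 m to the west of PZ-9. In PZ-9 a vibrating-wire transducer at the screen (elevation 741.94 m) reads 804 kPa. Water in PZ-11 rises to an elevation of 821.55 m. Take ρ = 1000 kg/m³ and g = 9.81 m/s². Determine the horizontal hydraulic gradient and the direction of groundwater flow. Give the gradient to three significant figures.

i ≈ 0.0209; groundwater flows toward the west

Pressure head at PZ-9: ψ = P/(ρg) = 804×1000 / (1000 × 9.81) = 81.96 m.
Total head at PZ-9: h = z + ψ = 741.94 + 81.96 = 823.90 m.
Total head at PZ-11: h = 821.55 m (water level in the piezometer is the total head).
Head difference: h(PZ-9) − h(PZ-11) = 823.90 − 821.55 = 2.35 m.
Hydraulic gradient: i = |Δh| / L = 2.35 / 112.4 = 0.0209.
Flow is from higher to lower head: from PZ-9 toward PZ-11, i.e. toward the west.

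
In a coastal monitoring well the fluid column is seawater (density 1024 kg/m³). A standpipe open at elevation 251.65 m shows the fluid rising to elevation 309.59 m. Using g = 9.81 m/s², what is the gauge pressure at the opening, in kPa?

P ≈ 582 kPa

Pressure head ψ = h − z = 309.59 − 251.65 = 57.94 m.
P = ρgψ = 1024 × 9.81 × 57.94 = 582033 Pa ≈ 582 kPa.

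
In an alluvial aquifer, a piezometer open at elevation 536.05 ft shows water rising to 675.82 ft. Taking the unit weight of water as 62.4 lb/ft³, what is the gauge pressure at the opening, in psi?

P ≈ 60.6 psi

Pressure head ψ = h − z = 675.82 − 536.05 = 139.77 ft.
P = γ·ψ / 144 = 62.4 × 139.77 / 144 = 60.6 psi.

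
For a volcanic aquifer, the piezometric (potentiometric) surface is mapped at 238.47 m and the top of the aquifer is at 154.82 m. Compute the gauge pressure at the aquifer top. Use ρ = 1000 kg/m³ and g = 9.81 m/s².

Pressure head at the aquifer top: ψ = h − z = 238.47 − 154.82 = 83.65 m.
P = ρgψ = 1000 × 9.81 × 83.65 = 820606 Pa ≈ 821 kPa.

P ≈ 821 kPa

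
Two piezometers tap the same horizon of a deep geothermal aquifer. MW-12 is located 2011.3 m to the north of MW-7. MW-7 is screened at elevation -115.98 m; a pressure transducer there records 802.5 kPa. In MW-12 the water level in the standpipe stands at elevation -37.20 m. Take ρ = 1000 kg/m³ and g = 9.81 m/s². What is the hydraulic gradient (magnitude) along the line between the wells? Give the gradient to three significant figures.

i ≈ 0.00150

Pressure head at MW-7: ψ = P/(ρg) = 802.5×1000 / (1000 × 9.81) = 81.80 m.
Total head at MW-7: h = z + ψ = -115.98 + 81.80 = -34.18 m.
Total head at MW-12: h = -37.20 m (water level in the piezometer is the total head).
Head difference: h(MW-7) − h(MW-12) = -34.18 − (-37.20) = 3.02 m.
Hydraulic gradient: i = |Δh| / L = 3.02 / 2011.3 = 0.00150.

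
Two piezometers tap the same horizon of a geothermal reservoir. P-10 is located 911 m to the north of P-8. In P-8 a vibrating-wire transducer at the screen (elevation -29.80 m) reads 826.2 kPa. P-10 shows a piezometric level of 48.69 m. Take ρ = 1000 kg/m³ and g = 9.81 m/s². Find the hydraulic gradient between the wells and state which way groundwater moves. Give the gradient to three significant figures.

i ≈ 0.00629; groundwater flows toward the north

Pressure head at P-8: ψ = P/(ρg) = 826.2×1000 / (1000 × 9.81) = 84.22 m.
Total head at P-8: h = z + ψ = -29.80 + 84.22 = 54.42 m.
Total head at P-10: h = 48.69 m (water level in the piezometer is the total head).
Head difference: h(P-8) − h(P-10) = 54.42 − 48.69 = 5.73 m.
Hydraulic gradient: i = |Δh| / L = 5.73 / 911 = 0.00629.
Flow is from higher to lower head: from P-8 toward P-10, i.e. toward the north.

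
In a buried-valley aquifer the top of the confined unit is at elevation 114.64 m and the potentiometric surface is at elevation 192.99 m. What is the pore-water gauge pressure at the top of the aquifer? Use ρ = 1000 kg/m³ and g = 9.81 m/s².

Pressure head at the aquifer top: ψ = h − z = 192.99 − 114.64 = 78.35 m.
P = ρgψ = 1000 × 9.81 × 78.35 = 768614 Pa ≈ 769 kPa.

P ≈ 769 kPa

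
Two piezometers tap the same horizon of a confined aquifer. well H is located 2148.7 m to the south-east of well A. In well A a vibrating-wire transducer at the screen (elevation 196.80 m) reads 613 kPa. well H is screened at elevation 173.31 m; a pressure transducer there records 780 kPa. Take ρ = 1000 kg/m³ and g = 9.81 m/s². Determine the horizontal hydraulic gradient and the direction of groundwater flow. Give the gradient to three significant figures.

i ≈ 0.00301; groundwater flows toward the south-east

Pressure head at well A: ψ = P/(ρg) = 613×1000 / (1000 × 9.81) = 62.49 m.
Total head at well A: h = z + ψ = 196.80 + 62.49 = 259.29 m.
Pressure head at well H: ψ = P/(ρg) = 780×1000 / (1000 × 9.81) = 79.51 m.
Total head at well H: h = z + ψ = 173.31 + 79.51 = 252.82 m.
Head difference: h(well A) − h(well H) = 259.29 − 252.82 = 6.47 m.
Hydraulic gradient: i = |Δh| / L = 6.47 / 2148.7 = 0.00301.
Flow is from higher to lower head: from well A toward well H, i.e. toward the south-east.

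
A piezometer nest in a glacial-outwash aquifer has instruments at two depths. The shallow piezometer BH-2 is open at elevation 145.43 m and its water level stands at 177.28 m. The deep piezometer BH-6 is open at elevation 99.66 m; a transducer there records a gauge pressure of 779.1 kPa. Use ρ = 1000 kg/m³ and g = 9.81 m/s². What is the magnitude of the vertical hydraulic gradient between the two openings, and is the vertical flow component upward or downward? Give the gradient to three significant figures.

|i_v| ≈ 0.0393; vertical flow is upward

Total head at BH-2: h = 177.28 m (water level in the standpipe).
Pressure head at BH-6: ψ = P/(ρg) = 779.1×1000 / (1000 × 9.81) = 79.42 m.
Total head at BH-6: h = z + ψ = 99.66 + 79.42 = 179.08 m.
Δh = h(BH-2) − h(BH-6) = 177.28 − 179.08 = -1.80 m.
Vertical separation Δz = 145.43 − 99.66 = 45.77 m.
|i_v| = |Δh| / Δz = 1.80 / 45.77 = 0.0393.
Head is higher in the deep piezometer, so vertical flow is upward (discharge condition).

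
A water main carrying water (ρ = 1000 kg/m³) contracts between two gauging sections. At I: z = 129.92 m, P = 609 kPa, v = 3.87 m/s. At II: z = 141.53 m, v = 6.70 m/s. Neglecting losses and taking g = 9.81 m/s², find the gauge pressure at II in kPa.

Pressure head at I: ψ₁ = P₁/(ρg) = 609×1000 / (1000 × 9.81) = 62.08 m.
Velocity heads: v₁²/2g = 3.87²/19.62 = 0.763 m; v₂²/2g = 6.70²/19.62 = 2.288 m.
Total head H = z₁ + ψ₁ + v₁²/2g = 129.92 + 62.08 + 0.763 = 192.76 m.
ψ₂ = H − z₂ − v₂²/2g = 192.76 − 141.53 − 2.288 = 48.94 m.
P₂ = ρgψ₂ = 1000 × 9.81 × 48.94 ≈ 480 kPa.

P₂ ≈ 480 kPa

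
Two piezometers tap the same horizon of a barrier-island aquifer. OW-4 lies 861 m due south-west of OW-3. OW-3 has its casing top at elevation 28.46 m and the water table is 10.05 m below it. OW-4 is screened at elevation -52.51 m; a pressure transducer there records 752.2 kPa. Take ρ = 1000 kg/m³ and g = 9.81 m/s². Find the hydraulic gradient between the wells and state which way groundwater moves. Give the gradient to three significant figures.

Total head at OW-3: h = 28.46 − 10.05 = 18.41 m.
Pressure head at OW-4: ψ = P/(ρg) = 752.2×1000 / (1000 × 9.81) = 76.68 m.
Total head at OW-4: h = z + ψ = -52.51 + 76.68 = 24.17 m.
Head difference: h(OW-3) − h(OW-4) = 18.41 − 24.17 = -5.76 m.
Hydraulic gradient: i = |Δh| / L = 5.76 / 861 = 0.00669.
Flow is from higher to lower head: from OW-4 toward OW-3, i.e. toward the north-east.

i ≈ 0.00669; groundwater flows toward the north-east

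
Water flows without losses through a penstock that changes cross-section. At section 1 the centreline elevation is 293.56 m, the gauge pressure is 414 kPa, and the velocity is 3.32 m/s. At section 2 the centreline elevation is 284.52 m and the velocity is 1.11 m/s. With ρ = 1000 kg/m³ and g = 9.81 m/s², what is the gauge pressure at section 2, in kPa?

Pressure head at 1: ψ₁ = P₁/(ρg) = 414×1000 / (1000 × 9.81) = 42.20 m.
Velocity heads: v₁²/2g = 3.32²/19.62 = 0.562 m; v₂²/2g = 1.11²/19.62 = 0.063 m.
Total head H = z₁ + ψ₁ + v₁²/2g = 293.56 + 42.20 + 0.562 = 336.32 m.
ψ₂ = H − z₂ − v₂²/2g = 336.32 − 284.52 − 0.063 = 51.74 m.
P₂ = ρgψ₂ = 1000 × 9.81 × 51.74 ≈ 508 kPa.

P₂ ≈ 508 kPa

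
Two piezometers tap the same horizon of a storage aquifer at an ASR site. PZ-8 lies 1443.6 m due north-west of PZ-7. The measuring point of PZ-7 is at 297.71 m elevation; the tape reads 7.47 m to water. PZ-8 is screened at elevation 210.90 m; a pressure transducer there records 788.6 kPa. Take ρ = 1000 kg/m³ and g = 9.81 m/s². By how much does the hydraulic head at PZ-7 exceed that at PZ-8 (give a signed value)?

Δh ≈ -1.05 m

Total head at PZ-7: h = 297.71 − 7.47 = 290.24 m.
Pressure head at PZ-8: ψ = P/(ρg) = 788.6×1000 / (1000 × 9.81) = 80.39 m.
Total head at PZ-8: h = z + ψ = 210.90 + 80.39 = 291.29 m.
Head difference: h(PZ-7) − h(PZ-8) = 290.24 − 291.29 = -1.05 m.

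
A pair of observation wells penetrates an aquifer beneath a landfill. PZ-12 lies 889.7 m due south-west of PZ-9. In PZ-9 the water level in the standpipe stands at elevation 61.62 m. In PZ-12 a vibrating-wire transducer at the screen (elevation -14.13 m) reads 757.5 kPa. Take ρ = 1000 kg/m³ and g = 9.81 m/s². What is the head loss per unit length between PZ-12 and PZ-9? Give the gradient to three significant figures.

Total head at PZ-9: h = 61.62 m (water level in the piezometer is the total head).
Pressure head at PZ-12: ψ = P/(ρg) = 757.5×1000 / (1000 × 9.81) = 77.22 m.
Total head at PZ-12: h = z + ψ = -14.13 + 77.22 = 63.09 m.
Head difference: h(PZ-9) − h(PZ-12) = 61.62 − 63.09 = -1.47 m.
Hydraulic gradient: i = |Δh| / L = 1.47 / 889.7 = 0.00165.

i ≈ 0.00165 m/m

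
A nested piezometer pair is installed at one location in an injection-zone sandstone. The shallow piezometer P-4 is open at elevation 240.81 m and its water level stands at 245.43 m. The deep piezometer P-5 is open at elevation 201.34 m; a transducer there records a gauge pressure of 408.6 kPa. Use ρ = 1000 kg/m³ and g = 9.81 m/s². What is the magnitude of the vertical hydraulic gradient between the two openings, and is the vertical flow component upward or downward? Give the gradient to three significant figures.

Total head at P-4: h = 245.43 m (water level in the standpipe).
Pressure head at P-5: ψ = P/(ρg) = 408.6×1000 / (1000 × 9.81) = 41.65 m.
Total head at P-5: h = z + ψ = 201.34 + 41.65 = 242.99 m.
Δh = h(P-4) − h(P-5) = 245.43 − 242.99 = 2.44 m.
Vertical separation Δz = 240.81 − 201.34 = 39.47 m.
|i_v| = |Δh| / Δz = 2.44 / 39.47 = 0.0618.
Head is higher in the shallow piezometer, so vertical flow is downward (recharge condition).

|i_v| ≈ 0.0618; vertical flow is downward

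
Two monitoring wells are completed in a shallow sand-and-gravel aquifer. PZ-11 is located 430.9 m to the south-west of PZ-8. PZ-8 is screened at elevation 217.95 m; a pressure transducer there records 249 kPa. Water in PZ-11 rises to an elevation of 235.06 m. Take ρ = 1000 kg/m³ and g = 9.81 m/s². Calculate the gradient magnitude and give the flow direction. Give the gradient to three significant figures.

Pressure head at PZ-8: ψ = P/(ρg) = 249×1000 / (1000 × 9.81) = 25.38 m.
Total head at PZ-8: h = z + ψ = 217.95 + 25.38 = 243.33 m.
Total head at PZ-11: h = 235.06 m (water level in the piezometer is the total head).
Head difference: h(PZ-8) − h(PZ-11) = 243.33 − 235.06 = 8.27 m.
Hydraulic gradient: i = |Δh| / L = 8.27 / 430.9 = 0.0192.
Flow is from higher to lower head: from PZ-8 toward PZ-11, i.e. toward the south-west.

i ≈ 0.0192; groundwater flows toward the south-west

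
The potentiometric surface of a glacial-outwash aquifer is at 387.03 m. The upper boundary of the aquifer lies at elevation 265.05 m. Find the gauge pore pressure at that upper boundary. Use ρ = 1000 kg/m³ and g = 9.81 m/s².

Pressure head at the aquifer top: ψ = h − z = 387.03 − 265.05 = 121.98 m.
P = ρgψ = 1000 × 9.81 × 121.98 = 1196624 Pa ≈ 1200 kPa.

P ≈ 1200 kPa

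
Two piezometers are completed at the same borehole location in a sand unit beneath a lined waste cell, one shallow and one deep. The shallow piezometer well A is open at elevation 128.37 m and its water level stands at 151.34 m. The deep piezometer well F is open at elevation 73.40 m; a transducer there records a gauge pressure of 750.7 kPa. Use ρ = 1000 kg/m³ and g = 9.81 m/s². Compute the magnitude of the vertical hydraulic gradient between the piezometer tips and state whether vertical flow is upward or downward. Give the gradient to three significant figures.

Total head at well A: h = 151.34 m (water level in the standpipe).
Pressure head at well F: ψ = P/(ρg) = 750.7×1000 / (1000 × 9.81) = 76.52 m.
Total head at well F: h = z + ψ = 73.40 + 76.52 = 149.92 m.
Δh = h(well A) − h(well F) = 151.34 − 149.92 = 1.42 m.
Vertical separation Δz = 128.37 − 73.40 = 54.97 m.
|i_v| = |Δh| / Δz = 1.42 / 54.97 = 0.0258.
Head is higher in the shallow piezometer, so vertical flow is downward (recharge condition).

|i_v| ≈ 0.0258; vertical flow is downward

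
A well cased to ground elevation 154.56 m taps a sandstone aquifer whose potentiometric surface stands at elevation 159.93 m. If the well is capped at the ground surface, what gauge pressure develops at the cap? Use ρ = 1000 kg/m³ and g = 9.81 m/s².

Head above the cap: Δh = 159.93 − 154.56 = 5.37 m.
P = ρgΔh = 1000 × 9.81 × 5.37 = 52680 Pa ≈ 52.7 kPa.

P ≈ 52.7 kPa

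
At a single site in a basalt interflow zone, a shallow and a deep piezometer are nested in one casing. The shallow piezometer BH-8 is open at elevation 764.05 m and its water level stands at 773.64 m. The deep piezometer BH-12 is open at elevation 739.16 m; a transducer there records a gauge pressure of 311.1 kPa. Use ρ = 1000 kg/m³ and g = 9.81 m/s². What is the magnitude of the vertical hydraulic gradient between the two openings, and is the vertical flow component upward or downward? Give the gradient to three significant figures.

|i_v| ≈ 0.111; vertical flow is downward

Total head at BH-8: h = 773.64 m (water level in the standpipe).
Pressure head at BH-12: ψ = P/(ρg) = 311.1×1000 / (1000 × 9.81) = 31.71 m.
Total head at BH-12: h = z + ψ = 739.16 + 31.71 = 770.87 m.
Δh = h(BH-8) − h(BH-12) = 773.64 − 770.87 = 2.77 m.
Vertical separation Δz = 764.05 − 739.16 = 24.89 m.
|i_v| = |Δh| / Δz = 2.77 / 24.89 = 0.111.
Head is higher in the shallow piezometer, so vertical flow is downward (recharge condition).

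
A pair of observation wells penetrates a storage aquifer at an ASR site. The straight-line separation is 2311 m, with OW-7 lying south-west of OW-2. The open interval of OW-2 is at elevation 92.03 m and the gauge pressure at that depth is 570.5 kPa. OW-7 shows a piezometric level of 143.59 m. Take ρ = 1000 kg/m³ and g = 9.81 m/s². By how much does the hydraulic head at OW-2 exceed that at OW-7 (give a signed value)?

Δh ≈ 6.59 m

Pressure head at OW-2: ψ = P/(ρg) = 570.5×1000 / (1000 × 9.81) = 58.15 m.
Total head at OW-2: h = z + ψ = 92.03 + 58.15 = 150.18 m.
Total head at OW-7: h = 143.59 m (water level in the piezometer is the total head).
Head difference: h(OW-2) − h(OW-7) = 150.18 − 143.59 = 6.59 m.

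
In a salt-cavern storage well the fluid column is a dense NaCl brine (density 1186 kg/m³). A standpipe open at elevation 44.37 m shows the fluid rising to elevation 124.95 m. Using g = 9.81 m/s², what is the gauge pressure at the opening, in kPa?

Pressure head ψ = h − z = 124.95 − 44.37 = 80.58 m.
P = ρgψ = 1186 × 9.81 × 80.58 = 937521 Pa ≈ 938 kPa.

P ≈ 938 kPa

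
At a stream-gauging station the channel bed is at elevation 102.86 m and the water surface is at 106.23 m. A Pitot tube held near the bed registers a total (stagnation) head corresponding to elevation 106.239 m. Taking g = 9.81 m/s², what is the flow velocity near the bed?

Near the bed, under hydrostatic conditions, the piezometric head (z + ψ) equals the free-surface elevation, 106.23 m.
Velocity head = total − piezometric = 106.239 − 106.23 = 0.009 m.
v = √(2g·h_v) = √(2 × 9.81 × 0.009) = 0.420 m/s.

v ≈ 0.420 m/s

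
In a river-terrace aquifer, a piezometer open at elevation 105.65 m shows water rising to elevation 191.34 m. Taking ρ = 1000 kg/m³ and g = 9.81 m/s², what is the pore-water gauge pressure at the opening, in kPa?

Pressure head ψ = h − z = 191.34 − 105.65 = 85.69 m.
P = ρgψ = 1000 × 9.81 × 85.69 = 840619 Pa ≈ 841 kPa.

P ≈ 841 kPa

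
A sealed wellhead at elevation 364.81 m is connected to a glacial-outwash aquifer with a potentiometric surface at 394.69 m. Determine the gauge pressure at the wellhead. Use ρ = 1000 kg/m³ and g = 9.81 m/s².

P ≈ 293 kPa

Head above the cap: Δh = 394.69 − 364.81 = 29.88 m.
P = ρgΔh = 1000 × 9.81 × 29.88 = 293123 Pa ≈ 293 kPa.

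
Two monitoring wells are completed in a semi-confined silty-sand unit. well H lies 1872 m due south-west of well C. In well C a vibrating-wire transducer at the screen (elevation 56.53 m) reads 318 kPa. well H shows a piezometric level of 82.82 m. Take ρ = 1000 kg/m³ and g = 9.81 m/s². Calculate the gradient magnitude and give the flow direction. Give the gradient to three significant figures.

Pressure head at well C: ψ = P/(ρg) = 318×1000 / (1000 × 9.81) = 32.42 m.
Total head at well C: h = z + ψ = 56.53 + 32.42 = 88.95 m.
Total head at well H: h = 82.82 m (water level in the piezometer is the total head).
Head difference: h(well C) − h(well H) = 88.95 − 82.82 = 6.13 m.
Hydraulic gradient: i = |Δh| / L = 6.13 / 1872 = 0.00327.
Flow is from higher to lower head: from well C toward well H, i.e. toward the south-west.

i ≈ 0.00327; groundwater flows toward the south-west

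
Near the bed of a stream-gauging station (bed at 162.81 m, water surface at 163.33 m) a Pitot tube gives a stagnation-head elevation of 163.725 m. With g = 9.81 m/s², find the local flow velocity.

v ≈ 2.78 m/s

Near the bed, under hydrostatic conditions, the piezometric head (z + ψ) equals the free-surface elevation, 163.33 m.
Velocity head = total − piezometric = 163.725 − 163.33 = 0.395 m.
v = √(2g·h_v) = √(2 × 9.81 × 0.395) = 2.78 m/s.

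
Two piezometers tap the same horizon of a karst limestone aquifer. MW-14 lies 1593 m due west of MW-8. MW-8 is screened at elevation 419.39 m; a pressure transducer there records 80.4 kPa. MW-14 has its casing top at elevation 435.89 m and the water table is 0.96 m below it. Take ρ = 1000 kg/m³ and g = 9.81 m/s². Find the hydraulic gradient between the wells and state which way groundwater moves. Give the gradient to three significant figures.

Pressure head at MW-8: ψ = P/(ρg) = 80.4×1000 / (1000 × 9.81) = 8.20 m.
Total head at MW-8: h = z + ψ = 419.39 + 8.20 = 427.59 m.
Total head at MW-14: h = 435.89 − 0.96 = 434.93 m.
Head difference: h(MW-8) − h(MW-14) = 427.59 − 434.93 = -7.34 m.
Hydraulic gradient: i = |Δh| / L = 7.34 / 1593 = 0.00461.
Flow is from higher to lower head: from MW-14 toward MW-8, i.e. toward the east.

i ≈ 0.00461; groundwater flows toward the east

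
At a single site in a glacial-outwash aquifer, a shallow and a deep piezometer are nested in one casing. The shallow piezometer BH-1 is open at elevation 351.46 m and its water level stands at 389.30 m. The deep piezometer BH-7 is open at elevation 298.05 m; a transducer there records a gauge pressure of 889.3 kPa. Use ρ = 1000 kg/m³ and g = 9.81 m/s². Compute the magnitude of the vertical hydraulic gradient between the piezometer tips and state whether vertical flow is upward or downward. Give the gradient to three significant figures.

Total head at BH-1: h = 389.30 m (water level in the standpipe).
Pressure head at BH-7: ψ = P/(ρg) = 889.3×1000 / (1000 × 9.81) = 90.65 m.
Total head at BH-7: h = z + ψ = 298.05 + 90.65 = 388.70 m.
Δh = h(BH-1) − h(BH-7) = 389.30 − 388.70 = 0.60 m.
Vertical separation Δz = 351.46 − 298.05 = 53.41 m.
|i_v| = |Δh| / Δz = 0.60 / 53.41 = 0.0112.
Head is higher in the shallow piezometer, so vertical flow is downward (recharge condition).

|i_v| ≈ 0.0112; vertical flow is downward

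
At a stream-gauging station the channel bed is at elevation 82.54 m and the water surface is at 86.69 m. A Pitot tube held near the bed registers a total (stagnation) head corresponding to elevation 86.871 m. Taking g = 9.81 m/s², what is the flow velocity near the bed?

Near the bed, under hydrostatic conditions, the piezometric head (z + ψ) equals the free-surface elevation, 86.69 m.
Velocity head = total − piezometric = 86.871 − 86.69 = 0.181 m.
v = √(2g·h_v) = √(2 × 9.81 × 0.181) = 1.88 m/s.

v ≈ 1.88 m/s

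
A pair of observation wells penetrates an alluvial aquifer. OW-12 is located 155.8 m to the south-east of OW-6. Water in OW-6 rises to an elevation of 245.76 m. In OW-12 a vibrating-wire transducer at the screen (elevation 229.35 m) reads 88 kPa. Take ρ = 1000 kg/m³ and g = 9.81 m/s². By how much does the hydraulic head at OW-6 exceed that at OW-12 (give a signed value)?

Δh ≈ 7.44 m

Total head at OW-6: h = 245.76 m (water level in the piezometer is the total head).
Pressure head at OW-12: ψ = P/(ρg) = 88×1000 / (1000 × 9.81) = 8.97 m.
Total head at OW-12: h = z + ψ = 229.35 + 8.97 = 238.32 m.
Head difference: h(OW-6) − h(OW-12) = 245.76 − 238.32 = 7.44 m.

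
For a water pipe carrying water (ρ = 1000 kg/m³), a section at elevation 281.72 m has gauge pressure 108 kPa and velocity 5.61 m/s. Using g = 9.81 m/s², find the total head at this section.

Pressure head ψ = P/(ρg) = 108×1000 / (1000 × 9.81) = 11.01 m.
Velocity head = v²/(2g) = 5.61² / (2 × 9.81) = 1.604 m.
h = z + ψ + v²/(2g) = 281.72 + 11.01 + 1.604 = 294.33 m.

h ≈ 294.33 m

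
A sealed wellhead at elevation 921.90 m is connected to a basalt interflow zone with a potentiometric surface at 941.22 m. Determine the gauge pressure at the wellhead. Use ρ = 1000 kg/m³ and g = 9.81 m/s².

Head above the cap: Δh = 941.22 − 921.90 = 19.32 m.
P = ρgΔh = 1000 × 9.81 × 19.32 = 189529 Pa ≈ 190 kPa.

P ≈ 190 kPa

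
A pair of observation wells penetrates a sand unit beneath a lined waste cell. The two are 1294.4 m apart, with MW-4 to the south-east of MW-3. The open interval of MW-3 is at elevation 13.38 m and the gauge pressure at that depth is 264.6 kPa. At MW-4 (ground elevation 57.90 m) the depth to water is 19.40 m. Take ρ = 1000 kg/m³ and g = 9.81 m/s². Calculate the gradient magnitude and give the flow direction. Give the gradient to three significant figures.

Pressure head at MW-3: ψ = P/(ρg) = 264.6×1000 / (1000 × 9.81) = 26.97 m.
Total head at MW-3: h = z + ψ = 13.38 + 26.97 = 40.35 m.
Total head at MW-4: h = 57.90 − 19.40 = 38.50 m.
Head difference: h(MW-3) − h(MW-4) = 40.35 − 38.50 = 1.85 m.
Hydraulic gradient: i = |Δh| / L = 1.85 / 1294.4 = 0.00143.
Flow is from higher to lower head: from MW-3 toward MW-4, i.e. toward the south-east.

i ≈ 0.00143; groundwater flows toward the south-east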